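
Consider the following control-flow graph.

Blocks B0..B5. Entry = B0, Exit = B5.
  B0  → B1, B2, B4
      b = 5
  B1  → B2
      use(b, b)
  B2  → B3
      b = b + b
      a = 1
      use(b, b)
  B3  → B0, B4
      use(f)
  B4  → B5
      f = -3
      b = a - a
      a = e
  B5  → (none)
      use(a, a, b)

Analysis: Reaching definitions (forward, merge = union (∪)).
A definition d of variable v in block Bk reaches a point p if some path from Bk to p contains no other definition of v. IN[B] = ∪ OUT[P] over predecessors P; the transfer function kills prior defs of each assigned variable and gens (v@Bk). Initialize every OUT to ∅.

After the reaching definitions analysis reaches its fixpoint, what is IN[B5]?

Converged values:
  B0:   IN={a@B2, b@B2}   OUT={a@B2, b@B0}
  B1:   IN={a@B2, b@B0}   OUT={a@B2, b@B0}
  B2:   IN={a@B2, b@B0}   OUT={a@B2, b@B2}
  B3:   IN={a@B2, b@B2}   OUT={a@B2, b@B2}
  B4:   IN={a@B2, b@B0, b@B2}   OUT={a@B4, b@B4, f@B4}
  B5:   IN={a@B4, b@B4, f@B4}   OUT={a@B4, b@B4, f@B4}

Merge at B5: IN[B5] = OUT[B4] = {a@B4, b@B4, f@B4}

Answer: {a@B4, b@B4, f@B4}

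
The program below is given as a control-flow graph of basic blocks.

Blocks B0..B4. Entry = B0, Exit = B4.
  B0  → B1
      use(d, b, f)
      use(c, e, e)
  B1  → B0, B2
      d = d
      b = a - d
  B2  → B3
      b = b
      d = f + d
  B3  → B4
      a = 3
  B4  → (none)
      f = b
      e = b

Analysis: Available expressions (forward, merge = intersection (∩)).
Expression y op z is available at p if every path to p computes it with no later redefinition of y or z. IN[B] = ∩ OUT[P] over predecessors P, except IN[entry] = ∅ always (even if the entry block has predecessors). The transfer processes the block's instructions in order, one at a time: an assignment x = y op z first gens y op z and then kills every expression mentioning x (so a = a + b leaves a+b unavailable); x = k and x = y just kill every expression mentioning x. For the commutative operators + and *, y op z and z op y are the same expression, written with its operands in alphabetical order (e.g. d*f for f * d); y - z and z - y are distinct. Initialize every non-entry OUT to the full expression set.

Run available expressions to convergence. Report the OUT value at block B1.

Fixpoint table:
  B0: | IN={} | OUT={}
  B1: | IN={} | OUT={a-d}
  B2: | IN={a-d} | OUT={}
  B3: | IN={} | OUT={}
  B4: | IN={} | OUT={}

Merge at B1: IN[B1] = OUT[B0] = {}
Applying B1's transfer function to that IN value gives OUT[B1] (row B1 above).

Answer: {a-d}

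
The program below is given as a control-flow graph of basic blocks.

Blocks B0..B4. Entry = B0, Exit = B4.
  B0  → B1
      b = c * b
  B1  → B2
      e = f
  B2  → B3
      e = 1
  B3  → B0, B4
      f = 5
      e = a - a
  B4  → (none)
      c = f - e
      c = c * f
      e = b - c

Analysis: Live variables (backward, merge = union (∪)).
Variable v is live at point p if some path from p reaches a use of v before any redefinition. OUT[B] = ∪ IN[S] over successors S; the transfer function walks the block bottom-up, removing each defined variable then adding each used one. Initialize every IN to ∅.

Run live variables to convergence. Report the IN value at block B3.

Fixpoint table:
  B0:  IN={a, b, c, f}  OUT={a, b, c, f}
  B1:  IN={a, b, c, f}  OUT={a, b, c}
  B2:  IN={a, b, c}  OUT={a, b, c}
  B3:  IN={a, b, c}  OUT={a, b, c, e, f}
  B4:  IN={b, e, f}  OUT={}

Merge at B3: OUT[B3] = IN[B0] ⊔ IN[B4] = {a, b, c, e, f}
Applying B3's transfer function to that OUT value gives IN[B3] (row B3 above).

Answer: {a, b, c}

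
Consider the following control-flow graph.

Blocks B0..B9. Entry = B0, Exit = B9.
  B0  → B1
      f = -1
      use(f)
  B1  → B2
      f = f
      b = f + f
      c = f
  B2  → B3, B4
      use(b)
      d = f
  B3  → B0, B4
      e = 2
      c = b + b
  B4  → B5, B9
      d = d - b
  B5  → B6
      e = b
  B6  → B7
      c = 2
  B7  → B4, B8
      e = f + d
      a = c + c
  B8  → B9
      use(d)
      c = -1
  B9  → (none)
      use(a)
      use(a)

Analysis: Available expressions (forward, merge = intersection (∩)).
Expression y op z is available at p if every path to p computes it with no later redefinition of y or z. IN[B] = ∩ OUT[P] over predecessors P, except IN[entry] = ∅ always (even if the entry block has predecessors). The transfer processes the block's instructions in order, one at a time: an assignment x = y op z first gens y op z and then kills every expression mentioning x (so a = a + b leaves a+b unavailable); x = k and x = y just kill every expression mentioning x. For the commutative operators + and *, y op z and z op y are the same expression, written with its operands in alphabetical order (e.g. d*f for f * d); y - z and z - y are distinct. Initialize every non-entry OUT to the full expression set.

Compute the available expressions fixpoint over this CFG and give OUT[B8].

Converged values:
  B0:  IN={}  OUT={}
  B1:  IN={}  OUT={f+f}
  B2:  IN={f+f}  OUT={f+f}
  B3:  IN={f+f}  OUT={b+b, f+f}
  B4:  IN={f+f}  OUT={f+f}
  B5:  IN={f+f}  OUT={f+f}
  B6:  IN={f+f}  OUT={f+f}
  B7:  IN={f+f}  OUT={c+c, d+f, f+f}
  B8:  IN={c+c, d+f, f+f}  OUT={d+f, f+f}
  B9:  IN={f+f}  OUT={f+f}

Merge at B8: IN[B8] = OUT[B7] = {c+c, d+f, f+f}
Applying B8's transfer function to that IN value gives OUT[B8] (row B8 above).

Answer: {d+f, f+f}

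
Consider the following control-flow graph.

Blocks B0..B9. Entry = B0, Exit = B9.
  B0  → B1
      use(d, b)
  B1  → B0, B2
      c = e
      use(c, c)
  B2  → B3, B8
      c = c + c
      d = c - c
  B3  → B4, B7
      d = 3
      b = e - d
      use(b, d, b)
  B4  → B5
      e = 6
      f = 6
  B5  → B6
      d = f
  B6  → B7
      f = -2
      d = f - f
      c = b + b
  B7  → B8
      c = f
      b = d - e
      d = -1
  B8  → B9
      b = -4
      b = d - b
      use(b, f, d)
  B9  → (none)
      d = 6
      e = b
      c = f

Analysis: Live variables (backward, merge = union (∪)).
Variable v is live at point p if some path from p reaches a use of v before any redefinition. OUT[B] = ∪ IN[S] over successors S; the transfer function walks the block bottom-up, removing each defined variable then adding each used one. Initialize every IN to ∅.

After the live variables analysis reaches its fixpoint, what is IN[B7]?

Answer: {d, e, f}

Trace:
Converged values:
  B0:  IN={b, d, e, f}  OUT={b, d, e, f}
  B1:  IN={b, d, e, f}  OUT={b, c, d, e, f}
  B2:  IN={c, e, f}  OUT={d, e, f}
  B3:  IN={e, f}  OUT={b, d, e, f}
  B4:  IN={b}  OUT={b, e, f}
  B5:  IN={b, e, f}  OUT={b, e}
  B6:  IN={b, e}  OUT={d, e, f}
  B7:  IN={d, e, f}  OUT={d, f}
  B8:  IN={d, f}  OUT={b, f}
  B9:  IN={b, f}  OUT={}

Merge at B7: OUT[B7] = IN[B8] = {d, f}
Applying B7's transfer function to that OUT value gives IN[B7] (row B7 above).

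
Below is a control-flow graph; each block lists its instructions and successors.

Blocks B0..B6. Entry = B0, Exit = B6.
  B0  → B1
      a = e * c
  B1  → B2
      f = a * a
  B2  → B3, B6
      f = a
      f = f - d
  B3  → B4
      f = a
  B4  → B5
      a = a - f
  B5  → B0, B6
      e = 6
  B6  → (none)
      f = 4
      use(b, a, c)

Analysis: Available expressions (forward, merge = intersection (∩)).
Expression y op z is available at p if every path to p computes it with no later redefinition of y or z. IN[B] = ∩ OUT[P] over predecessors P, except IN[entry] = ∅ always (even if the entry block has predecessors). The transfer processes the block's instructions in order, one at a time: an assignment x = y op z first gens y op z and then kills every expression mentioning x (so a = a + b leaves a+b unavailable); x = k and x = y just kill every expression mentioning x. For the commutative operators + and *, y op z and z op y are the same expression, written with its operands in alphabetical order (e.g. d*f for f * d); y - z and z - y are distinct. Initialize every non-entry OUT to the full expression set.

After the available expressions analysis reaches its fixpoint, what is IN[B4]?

Per-block solution:
  B0:  IN={}  OUT={c*e}
  B1:  IN={c*e}  OUT={a*a, c*e}
  B2:  IN={a*a, c*e}  OUT={a*a, c*e}
  B3:  IN={a*a, c*e}  OUT={a*a, c*e}
  B4:  IN={a*a, c*e}  OUT={c*e}
  B5:  IN={c*e}  OUT={}
  B6:  IN={}  OUT={}

Merge at B4: IN[B4] = OUT[B3] = {a*a, c*e}

Answer: {a*a, c*e}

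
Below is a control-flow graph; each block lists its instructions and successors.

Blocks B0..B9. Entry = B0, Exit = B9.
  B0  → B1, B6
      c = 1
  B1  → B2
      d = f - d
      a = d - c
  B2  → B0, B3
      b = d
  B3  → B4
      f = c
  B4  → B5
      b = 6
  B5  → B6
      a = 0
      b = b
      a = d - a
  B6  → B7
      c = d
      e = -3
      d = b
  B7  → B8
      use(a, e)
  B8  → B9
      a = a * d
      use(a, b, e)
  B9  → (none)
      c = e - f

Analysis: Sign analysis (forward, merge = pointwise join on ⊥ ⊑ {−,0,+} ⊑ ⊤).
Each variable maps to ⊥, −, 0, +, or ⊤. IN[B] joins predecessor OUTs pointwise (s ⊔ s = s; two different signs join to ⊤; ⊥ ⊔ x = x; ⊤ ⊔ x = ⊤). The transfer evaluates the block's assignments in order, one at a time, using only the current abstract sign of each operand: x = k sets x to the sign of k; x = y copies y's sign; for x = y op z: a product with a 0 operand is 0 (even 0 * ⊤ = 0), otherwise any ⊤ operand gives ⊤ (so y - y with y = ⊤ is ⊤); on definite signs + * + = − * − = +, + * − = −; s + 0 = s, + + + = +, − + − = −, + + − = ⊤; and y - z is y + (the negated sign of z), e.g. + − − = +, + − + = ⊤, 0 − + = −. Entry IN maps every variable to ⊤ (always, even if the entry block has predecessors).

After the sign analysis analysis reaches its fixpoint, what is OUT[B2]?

Answer: {a: ⊤, b: ⊤, c: +, d: ⊤, e: ⊤, f: ⊤}

Trace:
Fixpoint table:
  B0: | IN=(all ⊤) | OUT={c:+; rest ⊤}
  B1: | IN={c:+; rest ⊤} | OUT={c:+; rest ⊤}
  B2: | IN={c:+; rest ⊤} | OUT={c:+; rest ⊤}
  B3: | IN={c:+; rest ⊤} | OUT={c:+, f:+; rest ⊤}
  B4: | IN={c:+, f:+; rest ⊤} | OUT={b:+, c:+, f:+; rest ⊤}
  B5: | IN={b:+, c:+, f:+; rest ⊤} | OUT={b:+, c:+, f:+; rest ⊤}
  B6: | IN={c:+; rest ⊤} | OUT={e:-; rest ⊤}
  B7: | IN={e:-; rest ⊤} | OUT={e:-; rest ⊤}
  B8: | IN={e:-; rest ⊤} | OUT={e:-; rest ⊤}
  B9: | IN={e:-; rest ⊤} | OUT={e:-; rest ⊤}

Merge at B2: IN[B2] = OUT[B1] = {a: ⊤, b: ⊤, c: +, d: ⊤, e: ⊤, f: ⊤}
Applying B2's transfer function to that IN value gives OUT[B2] (row B2 above).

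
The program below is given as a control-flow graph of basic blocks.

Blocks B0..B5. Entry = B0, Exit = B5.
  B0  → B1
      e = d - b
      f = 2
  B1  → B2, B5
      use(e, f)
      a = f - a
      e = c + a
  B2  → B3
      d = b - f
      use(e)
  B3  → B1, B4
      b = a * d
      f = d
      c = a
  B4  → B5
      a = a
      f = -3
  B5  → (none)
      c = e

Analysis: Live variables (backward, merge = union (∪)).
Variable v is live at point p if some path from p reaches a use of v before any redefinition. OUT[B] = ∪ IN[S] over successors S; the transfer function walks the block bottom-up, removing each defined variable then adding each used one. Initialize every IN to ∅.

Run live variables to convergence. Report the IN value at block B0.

Answer: {a, b, c, d}

Derivation:
Fixpoint table:
  B0:   IN={a, b, c, d}   OUT={a, b, c, e, f}
  B1:   IN={a, b, c, e, f}   OUT={a, b, e, f}
  B2:   IN={a, b, e, f}   OUT={a, d, e}
  B3:   IN={a, d, e}   OUT={a, b, c, e, f}
  B4:   IN={a, e}   OUT={e}
  B5:   IN={e}   OUT={}

Merge at B0: OUT[B0] = IN[B1] = {a, b, c, e, f}
Applying B0's transfer function to that OUT value gives IN[B0] (row B0 above).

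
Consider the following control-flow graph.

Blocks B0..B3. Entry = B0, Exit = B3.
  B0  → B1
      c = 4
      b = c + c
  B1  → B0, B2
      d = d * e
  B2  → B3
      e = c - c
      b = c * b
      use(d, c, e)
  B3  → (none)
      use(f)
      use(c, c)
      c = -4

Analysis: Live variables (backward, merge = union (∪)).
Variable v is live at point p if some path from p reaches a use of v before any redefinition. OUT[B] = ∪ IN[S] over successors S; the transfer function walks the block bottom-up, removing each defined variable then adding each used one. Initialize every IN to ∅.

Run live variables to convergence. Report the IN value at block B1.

Per-block solution:
  B0: | IN={d, e, f} | OUT={b, c, d, e, f}
  B1: | IN={b, c, d, e, f} | OUT={b, c, d, e, f}
  B2: | IN={b, c, d, f} | OUT={c, f}
  B3: | IN={c, f} | OUT={}

Merge at B1: OUT[B1] = IN[B0] ⊔ IN[B2] = {b, c, d, e, f}
Applying B1's transfer function to that OUT value gives IN[B1] (row B1 above).

Answer: {b, c, d, e, f}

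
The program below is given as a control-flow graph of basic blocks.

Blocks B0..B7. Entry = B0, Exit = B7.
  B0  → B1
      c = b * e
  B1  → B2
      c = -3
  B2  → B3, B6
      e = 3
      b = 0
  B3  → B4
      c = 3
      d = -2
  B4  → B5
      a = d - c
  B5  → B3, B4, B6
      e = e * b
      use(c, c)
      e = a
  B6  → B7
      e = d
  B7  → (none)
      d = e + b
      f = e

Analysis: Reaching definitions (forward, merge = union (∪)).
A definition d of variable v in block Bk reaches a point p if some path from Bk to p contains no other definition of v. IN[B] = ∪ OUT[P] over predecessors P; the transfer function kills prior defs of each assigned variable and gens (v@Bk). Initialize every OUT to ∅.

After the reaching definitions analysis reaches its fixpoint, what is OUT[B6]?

Answer: {a@B4, b@B2, c@B1, c@B3, d@B3, e@B6}

Derivation:
Per-block solution:
  B0:   IN={}   OUT={c@B0}
  B1:   IN={c@B0}   OUT={c@B1}
  B2:   IN={c@B1}   OUT={b@B2, c@B1, e@B2}
  B3:   IN={a@B4, b@B2, c@B1, c@B3, d@B3, e@B2, e@B5}   OUT={a@B4, b@B2, c@B3, d@B3, e@B2, e@B5}
  B4:   IN={a@B4, b@B2, c@B3, d@B3, e@B2, e@B5}   OUT={a@B4, b@B2, c@B3, d@B3, e@B2, e@B5}
  B5:   IN={a@B4, b@B2, c@B3, d@B3, e@B2, e@B5}   OUT={a@B4, b@B2, c@B3, d@B3, e@B5}
  B6:   IN={a@B4, b@B2, c@B1, c@B3, d@B3, e@B2, e@B5}   OUT={a@B4, b@B2, c@B1, c@B3, d@B3, e@B6}
  B7:   IN={a@B4, b@B2, c@B1, c@B3, d@B3, e@B6}   OUT={a@B4, b@B2, c@B1, c@B3, d@B7, e@B6, f@B7}

Merge at B6: IN[B6] = OUT[B2] ⊔ OUT[B5] = {a@B4, b@B2, c@B1, c@B3, d@B3, e@B2, e@B5}
Applying B6's transfer function to that IN value gives OUT[B6] (row B6 above).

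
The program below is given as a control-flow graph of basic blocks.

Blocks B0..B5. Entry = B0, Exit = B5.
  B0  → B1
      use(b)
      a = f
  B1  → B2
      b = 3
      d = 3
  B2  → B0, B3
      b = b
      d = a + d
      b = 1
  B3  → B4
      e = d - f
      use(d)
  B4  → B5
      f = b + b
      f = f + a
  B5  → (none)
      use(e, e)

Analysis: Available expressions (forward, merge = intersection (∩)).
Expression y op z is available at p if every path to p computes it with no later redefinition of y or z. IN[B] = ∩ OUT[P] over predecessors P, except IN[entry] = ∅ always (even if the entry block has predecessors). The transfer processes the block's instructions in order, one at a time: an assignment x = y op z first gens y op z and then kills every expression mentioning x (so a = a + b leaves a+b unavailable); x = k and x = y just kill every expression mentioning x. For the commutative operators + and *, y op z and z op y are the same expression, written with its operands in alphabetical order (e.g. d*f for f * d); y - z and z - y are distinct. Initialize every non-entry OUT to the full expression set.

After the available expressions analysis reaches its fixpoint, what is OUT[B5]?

Answer: {b+b}

Working:
Converged values:
  B0:   IN={}   OUT={}
  B1:   IN={}   OUT={}
  B2:   IN={}   OUT={}
  B3:   IN={}   OUT={d-f}
  B4:   IN={d-f}   OUT={b+b}
  B5:   IN={b+b}   OUT={b+b}

Merge at B5: IN[B5] = OUT[B4] = {b+b}
Applying B5's transfer function to that IN value gives OUT[B5] (row B5 above).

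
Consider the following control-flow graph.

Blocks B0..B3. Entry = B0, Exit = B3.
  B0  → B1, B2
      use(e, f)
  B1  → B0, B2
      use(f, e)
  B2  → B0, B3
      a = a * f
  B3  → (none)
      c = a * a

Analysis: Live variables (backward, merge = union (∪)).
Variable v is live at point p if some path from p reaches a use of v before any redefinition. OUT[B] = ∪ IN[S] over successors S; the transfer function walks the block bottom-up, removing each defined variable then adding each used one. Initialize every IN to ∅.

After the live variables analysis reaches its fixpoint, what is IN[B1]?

Per-block solution:
  B0:  IN={a, e, f}  OUT={a, e, f}
  B1:  IN={a, e, f}  OUT={a, e, f}
  B2:  IN={a, e, f}  OUT={a, e, f}
  B3:  IN={a}  OUT={}

Merge at B1: OUT[B1] = IN[B0] ⊔ IN[B2] = {a, e, f}
Applying B1's transfer function to that OUT value gives IN[B1] (row B1 above).

Answer: {a, e, f}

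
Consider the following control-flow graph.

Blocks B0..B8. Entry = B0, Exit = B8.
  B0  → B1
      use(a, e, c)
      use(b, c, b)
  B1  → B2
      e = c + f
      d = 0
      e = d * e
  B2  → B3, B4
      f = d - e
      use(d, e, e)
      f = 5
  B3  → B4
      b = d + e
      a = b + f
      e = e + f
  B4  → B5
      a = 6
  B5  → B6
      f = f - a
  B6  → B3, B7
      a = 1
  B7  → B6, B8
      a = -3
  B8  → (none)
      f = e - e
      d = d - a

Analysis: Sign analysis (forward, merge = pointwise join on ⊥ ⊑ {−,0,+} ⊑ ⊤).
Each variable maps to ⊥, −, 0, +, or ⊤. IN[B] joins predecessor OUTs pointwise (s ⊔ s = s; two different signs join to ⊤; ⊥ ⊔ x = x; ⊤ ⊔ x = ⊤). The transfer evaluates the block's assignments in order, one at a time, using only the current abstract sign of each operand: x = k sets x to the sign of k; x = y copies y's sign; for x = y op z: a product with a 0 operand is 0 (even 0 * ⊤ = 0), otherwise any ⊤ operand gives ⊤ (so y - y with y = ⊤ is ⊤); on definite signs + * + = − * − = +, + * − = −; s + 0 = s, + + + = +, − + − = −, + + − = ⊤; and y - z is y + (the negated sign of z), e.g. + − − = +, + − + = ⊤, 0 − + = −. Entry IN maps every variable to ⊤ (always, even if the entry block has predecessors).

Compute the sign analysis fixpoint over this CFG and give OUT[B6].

Converged values:
  B0:  IN=(all ⊤)  OUT=(all ⊤)
  B1:  IN=(all ⊤)  OUT={d:0, e:0; rest ⊤}
  B2:  IN={d:0, e:0; rest ⊤}  OUT={d:0, e:0, f:+; rest ⊤}
  B3:  IN={d:0; rest ⊤}  OUT={d:0; rest ⊤}
  B4:  IN={d:0; rest ⊤}  OUT={a:+, d:0; rest ⊤}
  B5:  IN={a:+, d:0; rest ⊤}  OUT={a:+, d:0; rest ⊤}
  B6:  IN={d:0; rest ⊤}  OUT={a:+, d:0; rest ⊤}
  B7:  IN={a:+, d:0; rest ⊤}  OUT={a:-, d:0; rest ⊤}
  B8:  IN={a:-, d:0; rest ⊤}  OUT={a:-, d:+; rest ⊤}

Merge at B6: IN[B6] = OUT[B5] ⊔ OUT[B7] = {a: ⊤, b: ⊤, c: ⊤, d: 0, e: ⊤, f: ⊤}
Applying B6's transfer function to that IN value gives OUT[B6] (row B6 above).

Answer: {a: +, b: ⊤, c: ⊤, d: 0, e: ⊤, f: ⊤}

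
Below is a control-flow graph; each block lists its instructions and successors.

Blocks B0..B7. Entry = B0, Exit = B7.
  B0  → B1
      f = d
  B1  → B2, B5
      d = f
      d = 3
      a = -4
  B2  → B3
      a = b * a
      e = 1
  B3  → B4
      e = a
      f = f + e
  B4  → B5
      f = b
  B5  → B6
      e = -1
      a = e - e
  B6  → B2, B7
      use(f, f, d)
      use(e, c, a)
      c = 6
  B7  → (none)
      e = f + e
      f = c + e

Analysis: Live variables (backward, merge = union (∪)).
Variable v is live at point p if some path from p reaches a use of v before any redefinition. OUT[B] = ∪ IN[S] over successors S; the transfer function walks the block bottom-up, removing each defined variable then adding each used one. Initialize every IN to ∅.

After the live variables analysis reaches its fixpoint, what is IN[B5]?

Answer: {b, c, d, f}

Working:
Converged values:
  B0:  IN={b, c, d}  OUT={b, c, f}
  B1:  IN={b, c, f}  OUT={a, b, c, d, f}
  B2:  IN={a, b, c, d, f}  OUT={a, b, c, d, f}
  B3:  IN={a, b, c, d, f}  OUT={b, c, d}
  B4:  IN={b, c, d}  OUT={b, c, d, f}
  B5:  IN={b, c, d, f}  OUT={a, b, c, d, e, f}
  B6:  IN={a, b, c, d, e, f}  OUT={a, b, c, d, e, f}
  B7:  IN={c, e, f}  OUT={}

Merge at B5: OUT[B5] = IN[B6] = {a, b, c, d, e, f}
Applying B5's transfer function to that OUT value gives IN[B5] (row B5 above).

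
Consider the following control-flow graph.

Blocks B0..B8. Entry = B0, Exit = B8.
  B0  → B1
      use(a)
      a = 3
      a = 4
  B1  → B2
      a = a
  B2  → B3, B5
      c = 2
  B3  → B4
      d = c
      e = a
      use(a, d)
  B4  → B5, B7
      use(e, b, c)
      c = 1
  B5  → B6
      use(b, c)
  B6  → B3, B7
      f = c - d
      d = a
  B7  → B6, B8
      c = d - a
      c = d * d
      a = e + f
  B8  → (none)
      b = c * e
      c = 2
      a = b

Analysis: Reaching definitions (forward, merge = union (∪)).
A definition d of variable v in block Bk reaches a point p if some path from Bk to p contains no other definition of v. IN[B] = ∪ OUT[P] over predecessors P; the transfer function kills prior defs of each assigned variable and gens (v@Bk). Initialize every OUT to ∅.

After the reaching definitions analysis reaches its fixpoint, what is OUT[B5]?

Converged values:
  B0:  IN={}  OUT={a@B0}
  B1:  IN={a@B0}  OUT={a@B1}
  B2:  IN={a@B1}  OUT={a@B1, c@B2}
  B3:  IN={a@B1, a@B7, c@B2, c@B4, c@B7, d@B6, e@B3, f@B6}  OUT={a@B1, a@B7, c@B2, c@B4, c@B7, d@B3, e@B3, f@B6}
  B4:  IN={a@B1, a@B7, c@B2, c@B4, c@B7, d@B3, e@B3, f@B6}  OUT={a@B1, a@B7, c@B4, d@B3, e@B3, f@B6}
  B5:  IN={a@B1, a@B7, c@B2, c@B4, d@B3, e@B3, f@B6}  OUT={a@B1, a@B7, c@B2, c@B4, d@B3, e@B3, f@B6}
  B6:  IN={a@B1, a@B7, c@B2, c@B4, c@B7, d@B3, d@B6, e@B3, f@B6}  OUT={a@B1, a@B7, c@B2, c@B4, c@B7, d@B6, e@B3, f@B6}
  B7:  IN={a@B1, a@B7, c@B2, c@B4, c@B7, d@B3, d@B6, e@B3, f@B6}  OUT={a@B7, c@B7, d@B3, d@B6, e@B3, f@B6}
  B8:  IN={a@B7, c@B7, d@B3, d@B6, e@B3, f@B6}  OUT={a@B8, b@B8, c@B8, d@B3, d@B6, e@B3, f@B6}

Merge at B5: IN[B5] = OUT[B2] ⊔ OUT[B4] = {a@B1, a@B7, c@B2, c@B4, d@B3, e@B3, f@B6}
Applying B5's transfer function to that IN value gives OUT[B5] (row B5 above).

Answer: {a@B1, a@B7, c@B2, c@B4, d@B3, e@B3, f@B6}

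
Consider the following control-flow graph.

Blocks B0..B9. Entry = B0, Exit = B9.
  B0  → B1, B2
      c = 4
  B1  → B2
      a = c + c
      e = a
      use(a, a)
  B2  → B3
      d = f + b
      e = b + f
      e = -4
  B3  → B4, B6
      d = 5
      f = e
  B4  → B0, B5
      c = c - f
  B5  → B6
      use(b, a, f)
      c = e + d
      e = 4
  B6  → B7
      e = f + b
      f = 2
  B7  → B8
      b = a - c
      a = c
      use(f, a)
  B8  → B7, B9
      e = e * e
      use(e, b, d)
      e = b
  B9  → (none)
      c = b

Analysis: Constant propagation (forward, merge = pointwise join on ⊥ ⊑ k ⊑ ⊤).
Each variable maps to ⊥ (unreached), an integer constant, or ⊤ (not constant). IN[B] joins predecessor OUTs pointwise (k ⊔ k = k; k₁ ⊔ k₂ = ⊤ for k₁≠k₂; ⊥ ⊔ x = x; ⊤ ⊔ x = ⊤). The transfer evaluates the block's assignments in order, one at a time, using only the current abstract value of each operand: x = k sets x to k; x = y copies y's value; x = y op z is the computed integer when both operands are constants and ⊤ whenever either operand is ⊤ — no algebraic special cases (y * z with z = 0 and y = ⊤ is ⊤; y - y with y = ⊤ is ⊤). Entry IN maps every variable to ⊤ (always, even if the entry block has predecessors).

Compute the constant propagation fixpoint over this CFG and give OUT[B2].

Converged values:
  B0:   IN=(all ⊤)   OUT={c:4; rest ⊤}
  B1:   IN={c:4; rest ⊤}   OUT={a:8, c:4, e:8; rest ⊤}
  B2:   IN={c:4; rest ⊤}   OUT={c:4, e:-4; rest ⊤}
  B3:   IN={c:4, e:-4; rest ⊤}   OUT={c:4, d:5, e:-4, f:-4; rest ⊤}
  B4:   IN={c:4, d:5, e:-4, f:-4; rest ⊤}   OUT={c:8, d:5, e:-4, f:-4; rest ⊤}
  B5:   IN={c:8, d:5, e:-4, f:-4; rest ⊤}   OUT={c:1, d:5, e:4, f:-4; rest ⊤}
  B6:   IN={d:5, f:-4; rest ⊤}   OUT={d:5, f:2; rest ⊤}
  B7:   IN={d:5, f:2; rest ⊤}   OUT={d:5, f:2; rest ⊤}
  B8:   IN={d:5, f:2; rest ⊤}   OUT={d:5, f:2; rest ⊤}
  B9:   IN={d:5, f:2; rest ⊤}   OUT={d:5, f:2; rest ⊤}

Merge at B2: IN[B2] = OUT[B0] ⊔ OUT[B1] = {a: ⊤, b: ⊤, c: 4, d: ⊤, e: ⊤, f: ⊤}
Applying B2's transfer function to that IN value gives OUT[B2] (row B2 above).

Answer: {a: ⊤, b: ⊤, c: 4, d: ⊤, e: -4, f: ⊤}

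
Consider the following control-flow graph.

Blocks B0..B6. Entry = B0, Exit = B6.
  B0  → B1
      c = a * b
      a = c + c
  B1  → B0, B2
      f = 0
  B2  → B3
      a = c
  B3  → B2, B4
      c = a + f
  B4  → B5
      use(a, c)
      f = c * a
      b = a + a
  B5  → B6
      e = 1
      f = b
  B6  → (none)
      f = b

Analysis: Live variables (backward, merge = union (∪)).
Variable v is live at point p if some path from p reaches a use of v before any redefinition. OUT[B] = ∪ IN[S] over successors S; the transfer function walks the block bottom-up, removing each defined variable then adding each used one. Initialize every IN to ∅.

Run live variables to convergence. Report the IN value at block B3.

Answer: {a, f}

Working:
Converged values:
  B0: | IN={a, b} | OUT={a, b, c}
  B1: | IN={a, b, c} | OUT={a, b, c, f}
  B2: | IN={c, f} | OUT={a, f}
  B3: | IN={a, f} | OUT={a, c, f}
  B4: | IN={a, c} | OUT={b}
  B5: | IN={b} | OUT={b}
  B6: | IN={b} | OUT={}

Merge at B3: OUT[B3] = IN[B2] ⊔ IN[B4] = {a, c, f}
Applying B3's transfer function to that OUT value gives IN[B3] (row B3 above).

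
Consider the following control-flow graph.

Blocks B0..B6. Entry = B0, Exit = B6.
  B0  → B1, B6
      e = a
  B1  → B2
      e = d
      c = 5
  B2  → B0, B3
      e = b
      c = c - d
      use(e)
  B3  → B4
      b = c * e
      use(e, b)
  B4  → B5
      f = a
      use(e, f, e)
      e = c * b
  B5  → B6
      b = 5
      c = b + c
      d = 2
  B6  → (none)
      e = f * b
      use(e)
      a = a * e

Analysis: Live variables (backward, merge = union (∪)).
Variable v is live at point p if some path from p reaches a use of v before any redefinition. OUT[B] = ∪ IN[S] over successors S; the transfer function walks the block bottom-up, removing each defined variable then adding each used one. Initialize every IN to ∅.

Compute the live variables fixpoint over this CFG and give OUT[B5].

Answer: {a, b, f}

Trace:
Converged values:
  B0:   IN={a, b, d, f}   OUT={a, b, d, f}
  B1:   IN={a, b, d, f}   OUT={a, b, c, d, f}
  B2:   IN={a, b, c, d, f}   OUT={a, b, c, d, e, f}
  B3:   IN={a, c, e}   OUT={a, b, c, e}
  B4:   IN={a, b, c, e}   OUT={a, c, f}
  B5:   IN={a, c, f}   OUT={a, b, f}
  B6:   IN={a, b, f}   OUT={}

Merge at B5: OUT[B5] = IN[B6] = {a, b, f}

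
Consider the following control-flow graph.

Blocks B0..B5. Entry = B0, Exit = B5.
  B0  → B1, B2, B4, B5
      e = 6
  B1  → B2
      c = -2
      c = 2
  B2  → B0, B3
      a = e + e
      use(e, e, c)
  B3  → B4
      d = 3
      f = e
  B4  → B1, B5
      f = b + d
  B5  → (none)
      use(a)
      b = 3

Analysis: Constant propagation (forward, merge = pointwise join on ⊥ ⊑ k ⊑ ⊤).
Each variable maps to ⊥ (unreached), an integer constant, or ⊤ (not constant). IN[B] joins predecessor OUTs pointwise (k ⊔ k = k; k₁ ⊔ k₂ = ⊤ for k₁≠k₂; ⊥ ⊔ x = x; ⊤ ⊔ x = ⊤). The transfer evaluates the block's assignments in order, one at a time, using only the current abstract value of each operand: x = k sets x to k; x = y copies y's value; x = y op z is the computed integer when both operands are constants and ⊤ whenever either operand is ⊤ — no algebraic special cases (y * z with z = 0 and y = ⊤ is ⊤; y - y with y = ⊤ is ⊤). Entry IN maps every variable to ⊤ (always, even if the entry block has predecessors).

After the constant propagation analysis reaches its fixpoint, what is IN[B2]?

Answer: {a: ⊤, b: ⊤, c: ⊤, d: ⊤, e: 6, f: ⊤}

Trace:
Per-block solution:
  B0:  IN=(all ⊤)  OUT={e:6; rest ⊤}
  B1:  IN={e:6; rest ⊤}  OUT={c:2, e:6; rest ⊤}
  B2:  IN={e:6; rest ⊤}  OUT={a:12, e:6; rest ⊤}
  B3:  IN={a:12, e:6; rest ⊤}  OUT={a:12, d:3, e:6, f:6; rest ⊤}
  B4:  IN={e:6; rest ⊤}  OUT={e:6; rest ⊤}
  B5:  IN={e:6; rest ⊤}  OUT={b:3, e:6; rest ⊤}

Merge at B2: IN[B2] = OUT[B0] ⊔ OUT[B1] = {a: ⊤, b: ⊤, c: ⊤, d: ⊤, e: 6, f: ⊤}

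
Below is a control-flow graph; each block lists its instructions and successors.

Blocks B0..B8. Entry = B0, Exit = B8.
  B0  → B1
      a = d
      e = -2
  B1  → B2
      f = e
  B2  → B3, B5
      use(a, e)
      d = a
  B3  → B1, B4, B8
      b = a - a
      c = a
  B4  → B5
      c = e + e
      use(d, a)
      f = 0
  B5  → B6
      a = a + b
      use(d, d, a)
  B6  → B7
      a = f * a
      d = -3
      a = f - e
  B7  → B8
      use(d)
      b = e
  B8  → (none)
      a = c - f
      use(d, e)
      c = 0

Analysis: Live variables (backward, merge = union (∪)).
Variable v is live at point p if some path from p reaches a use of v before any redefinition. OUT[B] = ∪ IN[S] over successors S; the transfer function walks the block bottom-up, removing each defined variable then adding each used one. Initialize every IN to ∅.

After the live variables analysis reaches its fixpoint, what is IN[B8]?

Converged values:
  B0:   IN={b, c, d}   OUT={a, b, c, e}
  B1:   IN={a, b, c, e}   OUT={a, b, c, e, f}
  B2:   IN={a, b, c, e, f}   OUT={a, b, c, d, e, f}
  B3:   IN={a, d, e, f}   OUT={a, b, c, d, e, f}
  B4:   IN={a, b, d, e}   OUT={a, b, c, d, e, f}
  B5:   IN={a, b, c, d, e, f}   OUT={a, c, e, f}
  B6:   IN={a, c, e, f}   OUT={c, d, e, f}
  B7:   IN={c, d, e, f}   OUT={c, d, e, f}
  B8:   IN={c, d, e, f}   OUT={}

B8 is the boundary node: OUT[B8] = {}
Applying B8's transfer function to that OUT value gives IN[B8] (row B8 above).

Answer: {c, d, e, f}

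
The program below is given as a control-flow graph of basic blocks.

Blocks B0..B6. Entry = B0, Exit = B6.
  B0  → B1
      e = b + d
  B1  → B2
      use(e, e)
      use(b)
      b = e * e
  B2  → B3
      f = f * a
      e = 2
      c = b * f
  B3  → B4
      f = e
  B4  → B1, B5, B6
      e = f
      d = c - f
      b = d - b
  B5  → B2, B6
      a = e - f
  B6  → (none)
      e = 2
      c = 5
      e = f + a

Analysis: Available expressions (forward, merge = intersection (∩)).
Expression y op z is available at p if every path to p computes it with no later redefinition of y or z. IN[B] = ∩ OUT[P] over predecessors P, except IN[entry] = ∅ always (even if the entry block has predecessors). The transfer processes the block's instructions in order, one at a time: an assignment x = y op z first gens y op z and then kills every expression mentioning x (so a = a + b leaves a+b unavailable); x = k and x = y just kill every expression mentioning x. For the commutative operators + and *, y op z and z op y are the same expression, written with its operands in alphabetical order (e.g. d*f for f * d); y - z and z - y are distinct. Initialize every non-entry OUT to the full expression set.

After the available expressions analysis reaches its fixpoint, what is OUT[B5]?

Converged values:
  B0: | IN={} | OUT={b+d}
  B1: | IN={} | OUT={e*e}
  B2: | IN={} | OUT={b*f}
  B3: | IN={b*f} | OUT={}
  B4: | IN={} | OUT={c-f}
  B5: | IN={c-f} | OUT={c-f, e-f}
  B6: | IN={c-f} | OUT={a+f}

Merge at B5: IN[B5] = OUT[B4] = {c-f}
Applying B5's transfer function to that IN value gives OUT[B5] (row B5 above).

Answer: {c-f, e-f}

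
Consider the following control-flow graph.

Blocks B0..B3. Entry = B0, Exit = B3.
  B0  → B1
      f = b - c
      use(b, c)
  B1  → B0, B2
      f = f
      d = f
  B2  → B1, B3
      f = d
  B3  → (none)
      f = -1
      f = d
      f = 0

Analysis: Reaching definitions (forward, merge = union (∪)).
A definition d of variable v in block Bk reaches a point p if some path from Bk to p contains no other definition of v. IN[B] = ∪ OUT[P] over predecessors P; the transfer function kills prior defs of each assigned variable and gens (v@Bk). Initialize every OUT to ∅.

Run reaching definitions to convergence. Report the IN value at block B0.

Per-block solution:
  B0:  IN={d@B1, f@B1}  OUT={d@B1, f@B0}
  B1:  IN={d@B1, f@B0, f@B2}  OUT={d@B1, f@B1}
  B2:  IN={d@B1, f@B1}  OUT={d@B1, f@B2}
  B3:  IN={d@B1, f@B2}  OUT={d@B1, f@B3}

Merge at B0 (entry node, so the boundary value {} is joined with the incoming edge(s)): IN[B0] = {} ⊔ OUT[B1] = {d@B1, f@B1}

Answer: {d@B1, f@B1}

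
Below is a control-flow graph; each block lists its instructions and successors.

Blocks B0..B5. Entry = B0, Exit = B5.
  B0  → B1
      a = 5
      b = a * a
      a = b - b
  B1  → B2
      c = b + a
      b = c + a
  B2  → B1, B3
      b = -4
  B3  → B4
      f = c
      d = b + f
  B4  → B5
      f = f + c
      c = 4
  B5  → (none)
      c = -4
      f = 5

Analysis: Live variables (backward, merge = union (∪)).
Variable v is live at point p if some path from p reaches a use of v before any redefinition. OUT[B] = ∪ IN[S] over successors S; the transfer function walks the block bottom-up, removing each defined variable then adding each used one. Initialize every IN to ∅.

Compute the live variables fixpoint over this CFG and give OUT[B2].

Per-block solution:
  B0:   IN={}   OUT={a, b}
  B1:   IN={a, b}   OUT={a, c}
  B2:   IN={a, c}   OUT={a, b, c}
  B3:   IN={b, c}   OUT={c, f}
  B4:   IN={c, f}   OUT={}
  B5:   IN={}   OUT={}

Merge at B2: OUT[B2] = IN[B1] ⊔ IN[B3] = {a, b, c}

Answer: {a, b, c}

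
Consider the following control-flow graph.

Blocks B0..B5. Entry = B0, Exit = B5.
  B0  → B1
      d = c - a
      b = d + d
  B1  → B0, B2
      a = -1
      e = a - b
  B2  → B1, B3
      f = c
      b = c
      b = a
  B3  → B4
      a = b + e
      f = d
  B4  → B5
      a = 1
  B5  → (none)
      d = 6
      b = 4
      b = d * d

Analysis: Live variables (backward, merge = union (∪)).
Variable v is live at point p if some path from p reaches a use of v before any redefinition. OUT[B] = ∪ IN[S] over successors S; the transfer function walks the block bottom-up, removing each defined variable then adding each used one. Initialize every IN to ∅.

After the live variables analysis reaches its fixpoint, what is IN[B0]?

Answer: {a, c}

Trace:
Converged values:
  B0:   IN={a, c}   OUT={b, c, d}
  B1:   IN={b, c, d}   OUT={a, c, d, e}
  B2:   IN={a, c, d, e}   OUT={b, c, d, e}
  B3:   IN={b, d, e}   OUT={}
  B4:   IN={}   OUT={}
  B5:   IN={}   OUT={}

Merge at B0: OUT[B0] = IN[B1] = {b, c, d}
Applying B0's transfer function to that OUT value gives IN[B0] (row B0 above).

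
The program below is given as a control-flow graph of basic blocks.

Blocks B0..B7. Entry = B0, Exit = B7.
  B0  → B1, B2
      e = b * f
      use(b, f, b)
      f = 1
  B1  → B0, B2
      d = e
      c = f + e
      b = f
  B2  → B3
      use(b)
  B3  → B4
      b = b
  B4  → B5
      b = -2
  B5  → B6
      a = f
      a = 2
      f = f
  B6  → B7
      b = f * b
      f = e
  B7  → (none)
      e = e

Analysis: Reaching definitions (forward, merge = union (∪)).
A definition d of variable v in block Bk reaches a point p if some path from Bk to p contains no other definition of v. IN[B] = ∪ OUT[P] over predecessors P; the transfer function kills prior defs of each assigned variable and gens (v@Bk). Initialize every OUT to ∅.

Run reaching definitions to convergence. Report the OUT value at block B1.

Answer: {b@B1, c@B1, d@B1, e@B0, f@B0}

Trace:
Converged values:
  B0:  IN={b@B1, c@B1, d@B1, e@B0, f@B0}  OUT={b@B1, c@B1, d@B1, e@B0, f@B0}
  B1:  IN={b@B1, c@B1, d@B1, e@B0, f@B0}  OUT={b@B1, c@B1, d@B1, e@B0, f@B0}
  B2:  IN={b@B1, c@B1, d@B1, e@B0, f@B0}  OUT={b@B1, c@B1, d@B1, e@B0, f@B0}
  B3:  IN={b@B1, c@B1, d@B1, e@B0, f@B0}  OUT={b@B3, c@B1, d@B1, e@B0, f@B0}
  B4:  IN={b@B3, c@B1, d@B1, e@B0, f@B0}  OUT={b@B4, c@B1, d@B1, e@B0, f@B0}
  B5:  IN={b@B4, c@B1, d@B1, e@B0, f@B0}  OUT={a@B5, b@B4, c@B1, d@B1, e@B0, f@B5}
  B6:  IN={a@B5, b@B4, c@B1, d@B1, e@B0, f@B5}  OUT={a@B5, b@B6, c@B1, d@B1, e@B0, f@B6}
  B7:  IN={a@B5, b@B6, c@B1, d@B1, e@B0, f@B6}  OUT={a@B5, b@B6, c@B1, d@B1, e@B7, f@B6}

Merge at B1: IN[B1] = OUT[B0] = {b@B1, c@B1, d@B1, e@B0, f@B0}
Applying B1's transfer function to that IN value gives OUT[B1] (row B1 above).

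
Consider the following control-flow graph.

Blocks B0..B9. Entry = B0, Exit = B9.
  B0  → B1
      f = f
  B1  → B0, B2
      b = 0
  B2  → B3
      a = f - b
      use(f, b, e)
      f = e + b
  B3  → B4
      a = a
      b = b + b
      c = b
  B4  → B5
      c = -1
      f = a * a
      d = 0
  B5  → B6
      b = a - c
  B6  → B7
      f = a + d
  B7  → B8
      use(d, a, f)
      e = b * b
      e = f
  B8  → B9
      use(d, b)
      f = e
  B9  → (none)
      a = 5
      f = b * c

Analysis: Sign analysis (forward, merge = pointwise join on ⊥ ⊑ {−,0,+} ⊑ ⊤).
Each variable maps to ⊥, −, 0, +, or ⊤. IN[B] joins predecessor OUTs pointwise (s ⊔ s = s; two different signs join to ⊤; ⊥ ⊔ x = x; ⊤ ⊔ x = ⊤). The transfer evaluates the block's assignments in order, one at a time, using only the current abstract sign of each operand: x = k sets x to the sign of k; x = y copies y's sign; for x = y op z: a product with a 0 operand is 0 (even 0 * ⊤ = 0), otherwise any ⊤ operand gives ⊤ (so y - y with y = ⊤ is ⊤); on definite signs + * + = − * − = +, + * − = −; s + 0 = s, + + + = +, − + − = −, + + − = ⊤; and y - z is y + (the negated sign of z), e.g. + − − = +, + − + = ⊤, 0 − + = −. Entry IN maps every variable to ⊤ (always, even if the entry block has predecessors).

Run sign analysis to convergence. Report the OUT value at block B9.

Answer: {a: +, b: ⊤, c: -, d: 0, e: ⊤, f: ⊤}

Working:
Converged values:
  B0: | IN=(all ⊤) | OUT=(all ⊤)
  B1: | IN=(all ⊤) | OUT={b:0; rest ⊤}
  B2: | IN={b:0; rest ⊤} | OUT={b:0; rest ⊤}
  B3: | IN={b:0; rest ⊤} | OUT={b:0, c:0; rest ⊤}
  B4: | IN={b:0, c:0; rest ⊤} | OUT={b:0, c:-, d:0; rest ⊤}
  B5: | IN={b:0, c:-, d:0; rest ⊤} | OUT={c:-, d:0; rest ⊤}
  B6: | IN={c:-, d:0; rest ⊤} | OUT={c:-, d:0; rest ⊤}
  B7: | IN={c:-, d:0; rest ⊤} | OUT={c:-, d:0; rest ⊤}
  B8: | IN={c:-, d:0; rest ⊤} | OUT={c:-, d:0; rest ⊤}
  B9: | IN={c:-, d:0; rest ⊤} | OUT={a:+, c:-, d:0; rest ⊤}

Merge at B9: IN[B9] = OUT[B8] = {a: ⊤, b: ⊤, c: -, d: 0, e: ⊤, f: ⊤}
Applying B9's transfer function to that IN value gives OUT[B9] (row B9 above).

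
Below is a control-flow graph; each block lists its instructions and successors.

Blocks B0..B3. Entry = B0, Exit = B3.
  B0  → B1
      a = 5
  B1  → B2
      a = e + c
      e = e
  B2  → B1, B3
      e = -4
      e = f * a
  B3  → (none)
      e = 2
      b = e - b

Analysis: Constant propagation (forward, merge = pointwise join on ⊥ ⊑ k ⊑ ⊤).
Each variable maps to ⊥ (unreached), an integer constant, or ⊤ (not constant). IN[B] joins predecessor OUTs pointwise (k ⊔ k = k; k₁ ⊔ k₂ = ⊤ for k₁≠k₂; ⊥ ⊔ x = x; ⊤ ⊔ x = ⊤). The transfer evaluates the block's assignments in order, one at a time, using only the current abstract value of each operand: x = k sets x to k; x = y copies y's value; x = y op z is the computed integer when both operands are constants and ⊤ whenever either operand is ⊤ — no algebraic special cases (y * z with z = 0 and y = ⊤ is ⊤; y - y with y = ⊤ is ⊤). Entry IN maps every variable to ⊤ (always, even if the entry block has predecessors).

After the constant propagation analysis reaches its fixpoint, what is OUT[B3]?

Per-block solution:
  B0: | IN=(all ⊤) | OUT={a:5; rest ⊤}
  B1: | IN=(all ⊤) | OUT=(all ⊤)
  B2: | IN=(all ⊤) | OUT=(all ⊤)
  B3: | IN=(all ⊤) | OUT={e:2; rest ⊤}

Merge at B3: IN[B3] = OUT[B2] = {a: ⊤, b: ⊤, c: ⊤, d: ⊤, e: ⊤, f: ⊤}
Applying B3's transfer function to that IN value gives OUT[B3] (row B3 above).

Answer: {a: ⊤, b: ⊤, c: ⊤, d: ⊤, e: 2, f: ⊤}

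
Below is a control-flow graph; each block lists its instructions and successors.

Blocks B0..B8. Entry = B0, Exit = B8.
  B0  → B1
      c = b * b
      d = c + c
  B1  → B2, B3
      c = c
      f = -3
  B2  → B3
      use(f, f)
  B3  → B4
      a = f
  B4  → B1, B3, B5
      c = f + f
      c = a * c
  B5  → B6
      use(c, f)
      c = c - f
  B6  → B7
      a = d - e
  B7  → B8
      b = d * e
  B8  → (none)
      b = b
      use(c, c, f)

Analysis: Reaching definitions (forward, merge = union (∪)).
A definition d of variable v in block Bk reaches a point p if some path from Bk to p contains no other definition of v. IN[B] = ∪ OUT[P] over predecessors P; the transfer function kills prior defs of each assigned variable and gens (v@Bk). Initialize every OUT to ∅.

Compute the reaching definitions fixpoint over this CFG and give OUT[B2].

Fixpoint table:
  B0:  IN={}  OUT={c@B0, d@B0}
  B1:  IN={a@B3, c@B0, c@B4, d@B0, f@B1}  OUT={a@B3, c@B1, d@B0, f@B1}
  B2:  IN={a@B3, c@B1, d@B0, f@B1}  OUT={a@B3, c@B1, d@B0, f@B1}
  B3:  IN={a@B3, c@B1, c@B4, d@B0, f@B1}  OUT={a@B3, c@B1, c@B4, d@B0, f@B1}
  B4:  IN={a@B3, c@B1, c@B4, d@B0, f@B1}  OUT={a@B3, c@B4, d@B0, f@B1}
  B5:  IN={a@B3, c@B4, d@B0, f@B1}  OUT={a@B3, c@B5, d@B0, f@B1}
  B6:  IN={a@B3, c@B5, d@B0, f@B1}  OUT={a@B6, c@B5, d@B0, f@B1}
  B7:  IN={a@B6, c@B5, d@B0, f@B1}  OUT={a@B6, b@B7, c@B5, d@B0, f@B1}
  B8:  IN={a@B6, b@B7, c@B5, d@B0, f@B1}  OUT={a@B6, b@B8, c@B5, d@B0, f@B1}

Merge at B2: IN[B2] = OUT[B1] = {a@B3, c@B1, d@B0, f@B1}
Applying B2's transfer function to that IN value gives OUT[B2] (row B2 above).

Answer: {a@B3, c@B1, d@B0, f@B1}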